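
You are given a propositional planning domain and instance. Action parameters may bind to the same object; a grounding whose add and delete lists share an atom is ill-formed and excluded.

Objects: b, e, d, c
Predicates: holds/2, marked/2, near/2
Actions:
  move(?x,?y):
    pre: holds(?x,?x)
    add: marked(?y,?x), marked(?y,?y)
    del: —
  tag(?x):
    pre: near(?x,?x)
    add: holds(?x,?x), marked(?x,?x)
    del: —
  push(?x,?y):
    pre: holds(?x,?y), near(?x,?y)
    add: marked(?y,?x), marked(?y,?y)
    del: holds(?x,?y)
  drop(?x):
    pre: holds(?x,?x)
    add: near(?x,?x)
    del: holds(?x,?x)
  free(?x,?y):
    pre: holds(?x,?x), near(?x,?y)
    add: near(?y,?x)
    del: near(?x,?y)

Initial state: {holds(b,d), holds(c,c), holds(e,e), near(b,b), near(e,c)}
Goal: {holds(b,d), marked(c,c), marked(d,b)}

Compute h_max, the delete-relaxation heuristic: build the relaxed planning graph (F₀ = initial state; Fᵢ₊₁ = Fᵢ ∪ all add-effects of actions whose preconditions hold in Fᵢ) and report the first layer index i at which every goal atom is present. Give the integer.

F0 = init (5 atoms)
F1 = F0 ∪ {holds(b,b), marked(b,b), marked(b,c), marked(b,e), marked(c,c), marked(c,e), marked(d,c), marked(d,d), marked(d,e), marked(e,c), marked(e,e), near(c,c), near(c,e), near(e,e)}  (19 atoms)
F2 = F1 ∪ {marked(c,b), marked(d,b), marked(e,b)}  (22 atoms)
goal ⊆ F2  ⇒  h_max = 2

2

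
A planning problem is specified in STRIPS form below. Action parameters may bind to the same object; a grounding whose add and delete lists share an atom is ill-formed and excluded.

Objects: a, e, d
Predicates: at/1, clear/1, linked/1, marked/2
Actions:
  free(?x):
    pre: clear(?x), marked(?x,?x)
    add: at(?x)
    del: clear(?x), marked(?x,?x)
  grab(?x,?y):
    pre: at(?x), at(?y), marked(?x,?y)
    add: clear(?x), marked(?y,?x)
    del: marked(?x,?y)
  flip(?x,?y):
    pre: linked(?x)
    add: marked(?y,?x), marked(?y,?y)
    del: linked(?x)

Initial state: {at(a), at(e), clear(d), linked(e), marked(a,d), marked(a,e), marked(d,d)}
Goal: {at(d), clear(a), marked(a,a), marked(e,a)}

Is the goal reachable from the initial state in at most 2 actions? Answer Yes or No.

No

1. free(d)  →  {at(a), at(d), at(e), linked(e), marked(a,d), marked(a,e)}
2. grab(a,e)  →  {at(a), at(d), at(e), clear(a), linked(e), marked(a,d), marked(e,a)}
3. flip(e,a)  →  {at(a), at(d), at(e), clear(a), marked(a,a), marked(a,d), marked(a,e), marked(e,a)}
optimal plan length = 3; 3 > 2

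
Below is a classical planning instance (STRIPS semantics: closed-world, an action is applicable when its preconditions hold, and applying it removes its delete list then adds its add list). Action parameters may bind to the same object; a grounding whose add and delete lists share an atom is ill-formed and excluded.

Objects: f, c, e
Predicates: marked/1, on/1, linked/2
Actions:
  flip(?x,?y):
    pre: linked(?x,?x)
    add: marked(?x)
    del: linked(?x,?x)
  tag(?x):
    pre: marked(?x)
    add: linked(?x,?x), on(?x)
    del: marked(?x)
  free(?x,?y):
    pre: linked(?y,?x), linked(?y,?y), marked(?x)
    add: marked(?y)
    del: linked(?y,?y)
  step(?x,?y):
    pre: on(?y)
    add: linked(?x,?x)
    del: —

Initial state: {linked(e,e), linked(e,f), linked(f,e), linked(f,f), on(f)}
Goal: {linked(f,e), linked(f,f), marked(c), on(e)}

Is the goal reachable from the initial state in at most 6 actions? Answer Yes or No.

1. flip(e,f)  →  {linked(e,f), linked(f,e), linked(f,f), marked(e), on(f)}
2. tag(e)  →  {linked(e,e), linked(e,f), linked(f,e), linked(f,f), on(e), on(f)}
3. step(c,f)  →  {linked(c,c), linked(e,e), linked(e,f), linked(f,e), linked(f,f), on(e), on(f)}
4. flip(c,f)  →  {linked(e,e), linked(e,f), linked(f,e), linked(f,f), marked(c), on(e), on(f)}
optimal plan length = 4; 4 ≤ 6

Yes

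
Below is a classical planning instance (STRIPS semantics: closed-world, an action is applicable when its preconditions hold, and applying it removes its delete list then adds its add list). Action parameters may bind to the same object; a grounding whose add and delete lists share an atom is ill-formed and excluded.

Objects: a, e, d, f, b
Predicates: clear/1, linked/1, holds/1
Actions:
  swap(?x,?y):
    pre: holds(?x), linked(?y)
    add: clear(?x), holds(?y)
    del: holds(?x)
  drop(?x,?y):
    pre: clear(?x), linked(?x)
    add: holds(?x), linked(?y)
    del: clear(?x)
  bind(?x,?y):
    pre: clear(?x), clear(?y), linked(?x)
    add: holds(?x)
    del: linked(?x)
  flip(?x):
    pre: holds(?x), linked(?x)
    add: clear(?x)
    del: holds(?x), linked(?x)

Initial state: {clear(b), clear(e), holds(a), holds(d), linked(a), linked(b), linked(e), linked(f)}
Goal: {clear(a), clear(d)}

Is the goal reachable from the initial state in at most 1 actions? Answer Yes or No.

No

1. swap(a,e)  →  {clear(a), clear(b), clear(e), holds(d), holds(e), linked(a), linked(b), linked(e), linked(f)}
2. swap(d,a)  →  {clear(a), clear(b), clear(d), clear(e), holds(a), holds(e), linked(a), linked(b), linked(e), linked(f)}
optimal plan length = 2; 2 > 1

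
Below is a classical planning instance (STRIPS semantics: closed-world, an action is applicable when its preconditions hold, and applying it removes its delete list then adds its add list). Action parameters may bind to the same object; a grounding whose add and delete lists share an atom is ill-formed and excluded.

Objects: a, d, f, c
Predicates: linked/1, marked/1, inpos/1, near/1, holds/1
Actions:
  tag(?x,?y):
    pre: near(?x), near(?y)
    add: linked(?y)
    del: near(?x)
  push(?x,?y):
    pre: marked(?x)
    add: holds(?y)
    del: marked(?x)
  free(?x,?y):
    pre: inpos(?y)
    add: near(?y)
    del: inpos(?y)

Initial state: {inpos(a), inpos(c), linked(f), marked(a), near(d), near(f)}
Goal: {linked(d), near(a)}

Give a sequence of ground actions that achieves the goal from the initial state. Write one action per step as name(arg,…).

1. tag(d,d)  →  {inpos(a), inpos(c), linked(d), linked(f), marked(a), near(f)}
2. free(a,a)  →  {inpos(c), linked(d), linked(f), marked(a), near(a), near(f)}

tag(d,d); free(a,a)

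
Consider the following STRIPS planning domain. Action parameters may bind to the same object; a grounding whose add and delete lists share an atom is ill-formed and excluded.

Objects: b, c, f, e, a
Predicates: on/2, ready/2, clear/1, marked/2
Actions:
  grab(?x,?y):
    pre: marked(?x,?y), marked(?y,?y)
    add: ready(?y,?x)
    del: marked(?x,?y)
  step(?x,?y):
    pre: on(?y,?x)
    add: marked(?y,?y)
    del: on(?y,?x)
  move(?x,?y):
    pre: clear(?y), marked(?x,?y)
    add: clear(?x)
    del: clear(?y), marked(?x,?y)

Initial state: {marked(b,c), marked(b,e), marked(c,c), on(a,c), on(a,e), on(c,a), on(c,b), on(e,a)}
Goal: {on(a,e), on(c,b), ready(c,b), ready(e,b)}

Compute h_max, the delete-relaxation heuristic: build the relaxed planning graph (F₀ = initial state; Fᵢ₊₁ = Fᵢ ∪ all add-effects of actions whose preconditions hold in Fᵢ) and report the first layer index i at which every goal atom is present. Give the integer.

F0 = init (8 atoms)
F1 = F0 ∪ {marked(a,a), marked(e,e), ready(c,b), ready(c,c)}  (12 atoms)
F2 = F1 ∪ {ready(a,a), ready(e,b), ready(e,e)}  (15 atoms)
goal ⊆ F2  ⇒  h_max = 2

2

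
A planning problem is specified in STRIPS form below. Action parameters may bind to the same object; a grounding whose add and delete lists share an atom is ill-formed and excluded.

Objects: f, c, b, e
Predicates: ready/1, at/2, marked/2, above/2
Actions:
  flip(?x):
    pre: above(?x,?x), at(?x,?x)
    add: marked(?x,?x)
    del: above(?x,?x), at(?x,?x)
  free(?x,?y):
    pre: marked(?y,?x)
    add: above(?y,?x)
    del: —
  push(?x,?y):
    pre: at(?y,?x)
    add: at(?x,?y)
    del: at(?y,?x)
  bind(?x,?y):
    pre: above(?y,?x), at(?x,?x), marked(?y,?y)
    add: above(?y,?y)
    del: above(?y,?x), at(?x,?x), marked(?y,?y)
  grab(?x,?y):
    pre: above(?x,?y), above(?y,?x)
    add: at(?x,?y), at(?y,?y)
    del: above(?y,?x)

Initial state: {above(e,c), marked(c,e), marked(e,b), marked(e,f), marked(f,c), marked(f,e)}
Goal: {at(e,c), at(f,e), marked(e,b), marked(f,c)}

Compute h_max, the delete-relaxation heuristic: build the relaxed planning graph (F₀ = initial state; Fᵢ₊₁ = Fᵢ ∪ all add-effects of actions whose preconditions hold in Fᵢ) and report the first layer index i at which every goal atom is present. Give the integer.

F0 = init (6 atoms)
F1 = F0 ∪ {above(c,e), above(e,b), above(e,f), above(f,c), above(f,e)}  (11 atoms)
F2 = F1 ∪ {at(c,c), at(c,e), at(e,c), at(e,e), at(e,f), at(f,e), at(f,f)}  (18 atoms)
goal ⊆ F2  ⇒  h_max = 2

2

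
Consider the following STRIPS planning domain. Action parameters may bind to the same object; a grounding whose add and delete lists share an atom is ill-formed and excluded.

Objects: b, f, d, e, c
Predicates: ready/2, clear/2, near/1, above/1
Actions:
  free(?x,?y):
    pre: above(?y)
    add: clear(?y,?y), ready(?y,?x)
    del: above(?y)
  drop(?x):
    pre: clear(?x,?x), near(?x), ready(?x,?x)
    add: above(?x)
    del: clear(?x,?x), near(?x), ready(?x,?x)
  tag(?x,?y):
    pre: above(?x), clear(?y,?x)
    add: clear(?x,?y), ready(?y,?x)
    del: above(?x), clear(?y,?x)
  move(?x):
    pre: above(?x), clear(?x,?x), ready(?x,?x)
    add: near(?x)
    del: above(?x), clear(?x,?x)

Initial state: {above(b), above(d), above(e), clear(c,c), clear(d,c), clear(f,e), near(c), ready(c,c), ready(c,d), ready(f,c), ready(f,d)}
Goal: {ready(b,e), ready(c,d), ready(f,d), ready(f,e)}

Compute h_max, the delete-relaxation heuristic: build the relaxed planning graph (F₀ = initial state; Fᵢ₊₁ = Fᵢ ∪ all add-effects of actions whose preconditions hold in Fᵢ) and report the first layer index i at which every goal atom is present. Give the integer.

1

F0 = init (11 atoms)
F1 = F0 ∪ {above(c), clear(b,b), clear(d,d), clear(e,e), clear(e,f), ready(b,b), ready(b,c), ready(b,d), ready(b,e), ready(b,f), ready(d,b), ready(d,c), ready(d,d), ready(d,e), ready(d,f), ready(e,b), ready(e,c), ready(e,d), ready(e,e), ready(e,f), ready(f,e)}  (32 atoms)
goal ⊆ F1  ⇒  h_max = 1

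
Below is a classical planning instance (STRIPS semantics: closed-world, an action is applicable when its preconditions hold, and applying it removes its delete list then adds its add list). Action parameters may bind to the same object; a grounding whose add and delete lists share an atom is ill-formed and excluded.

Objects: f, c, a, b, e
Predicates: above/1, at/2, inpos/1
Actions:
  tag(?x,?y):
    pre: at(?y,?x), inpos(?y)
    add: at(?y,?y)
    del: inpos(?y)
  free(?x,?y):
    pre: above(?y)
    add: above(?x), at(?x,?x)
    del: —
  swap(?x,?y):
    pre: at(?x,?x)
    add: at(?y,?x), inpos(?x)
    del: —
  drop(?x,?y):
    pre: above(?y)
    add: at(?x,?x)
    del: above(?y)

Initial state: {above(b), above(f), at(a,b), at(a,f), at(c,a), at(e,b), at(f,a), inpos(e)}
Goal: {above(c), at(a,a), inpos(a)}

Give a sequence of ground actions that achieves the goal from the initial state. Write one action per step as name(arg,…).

free(c,f); free(a,f); swap(a,f)

1. free(c,f)  →  {above(b), above(c), above(f), at(a,b), at(a,f), at(c,a), at(c,c), at(e,b), at(f,a), inpos(e)}
2. free(a,f)  →  {above(a), above(b), above(c), above(f), at(a,a), at(a,b), at(a,f), at(c,a), at(c,c), at(e,b), at(f,a), inpos(e)}
3. swap(a,f)  →  {above(a), above(b), above(c), above(f), at(a,a), at(a,b), at(a,f), at(c,a), at(c,c), at(e,b), at(f,a), inpos(a), inpos(e)}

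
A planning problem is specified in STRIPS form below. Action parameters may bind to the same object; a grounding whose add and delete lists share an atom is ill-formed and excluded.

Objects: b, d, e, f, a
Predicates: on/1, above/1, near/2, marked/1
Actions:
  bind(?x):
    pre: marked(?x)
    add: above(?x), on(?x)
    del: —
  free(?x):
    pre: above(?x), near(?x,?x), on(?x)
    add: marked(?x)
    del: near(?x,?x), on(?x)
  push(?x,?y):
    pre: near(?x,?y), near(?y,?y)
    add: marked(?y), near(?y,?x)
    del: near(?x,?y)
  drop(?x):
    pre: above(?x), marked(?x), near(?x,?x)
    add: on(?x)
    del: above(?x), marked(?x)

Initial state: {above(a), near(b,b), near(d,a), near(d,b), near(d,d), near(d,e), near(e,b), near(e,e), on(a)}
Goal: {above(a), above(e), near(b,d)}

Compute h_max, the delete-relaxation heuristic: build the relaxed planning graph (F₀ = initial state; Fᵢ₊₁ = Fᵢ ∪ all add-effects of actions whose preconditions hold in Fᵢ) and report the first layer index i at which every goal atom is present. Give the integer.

2

F0 = init (9 atoms)
F1 = F0 ∪ {marked(b), marked(e), near(b,d), near(b,e), near(e,d)}  (14 atoms)
F2 = F1 ∪ {above(b), above(e), marked(d), on(b), on(e)}  (19 atoms)
goal ⊆ F2  ⇒  h_max = 2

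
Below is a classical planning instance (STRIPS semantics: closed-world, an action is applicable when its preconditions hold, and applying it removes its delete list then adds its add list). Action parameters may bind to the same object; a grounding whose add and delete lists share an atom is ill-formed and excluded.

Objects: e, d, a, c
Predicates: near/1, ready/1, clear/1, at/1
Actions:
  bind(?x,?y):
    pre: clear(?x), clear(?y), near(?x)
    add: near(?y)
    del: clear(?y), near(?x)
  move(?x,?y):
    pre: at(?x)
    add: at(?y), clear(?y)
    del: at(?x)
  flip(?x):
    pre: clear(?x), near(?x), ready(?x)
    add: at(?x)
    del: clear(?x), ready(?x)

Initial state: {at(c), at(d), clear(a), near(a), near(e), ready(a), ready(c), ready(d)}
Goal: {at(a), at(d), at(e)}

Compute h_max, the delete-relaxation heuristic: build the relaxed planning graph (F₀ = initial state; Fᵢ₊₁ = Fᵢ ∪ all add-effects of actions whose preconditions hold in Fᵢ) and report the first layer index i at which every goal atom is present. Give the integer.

1

F0 = init (8 atoms)
F1 = F0 ∪ {at(a), at(e), clear(c), clear(d), clear(e)}  (13 atoms)
goal ⊆ F1  ⇒  h_max = 1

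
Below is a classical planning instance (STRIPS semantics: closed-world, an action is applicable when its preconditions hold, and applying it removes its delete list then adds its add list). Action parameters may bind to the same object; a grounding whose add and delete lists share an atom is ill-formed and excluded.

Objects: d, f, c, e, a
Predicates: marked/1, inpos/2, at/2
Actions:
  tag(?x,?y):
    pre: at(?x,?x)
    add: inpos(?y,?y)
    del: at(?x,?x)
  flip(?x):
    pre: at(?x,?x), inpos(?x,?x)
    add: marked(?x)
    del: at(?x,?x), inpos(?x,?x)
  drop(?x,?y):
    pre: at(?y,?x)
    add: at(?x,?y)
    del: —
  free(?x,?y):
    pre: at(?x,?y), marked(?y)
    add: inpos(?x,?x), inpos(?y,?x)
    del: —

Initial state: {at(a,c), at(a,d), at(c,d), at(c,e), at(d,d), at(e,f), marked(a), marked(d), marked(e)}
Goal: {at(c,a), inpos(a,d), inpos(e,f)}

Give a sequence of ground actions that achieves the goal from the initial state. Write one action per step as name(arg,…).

1. drop(d,a)  →  {at(a,c), at(a,d), at(c,d), at(c,e), at(d,a), at(d,d), at(e,f), marked(a), marked(d), marked(e)}
2. drop(f,e)  →  {at(a,c), at(a,d), at(c,d), at(c,e), at(d,a), at(d,d), at(e,f), at(f,e), marked(a), marked(d), marked(e)}
3. drop(c,a)  →  {at(a,c), at(a,d), at(c,a), at(c,d), at(c,e), at(d,a), at(d,d), at(e,f), at(f,e), marked(a), marked(d), marked(e)}
4. free(d,a)  →  {at(a,c), at(a,d), at(c,a), at(c,d), at(c,e), at(d,a), at(d,d), at(e,f), at(f,e), inpos(a,d), inpos(d,d), marked(a), marked(d), marked(e)}
5. free(f,e)  →  {at(a,c), at(a,d), at(c,a), at(c,d), at(c,e), at(d,a), at(d,d), at(e,f), at(f,e), inpos(a,d), inpos(d,d), inpos(e,f), inpos(f,f), marked(a), marked(d), marked(e)}

drop(d,a); drop(f,e); drop(c,a); free(d,a); free(f,e)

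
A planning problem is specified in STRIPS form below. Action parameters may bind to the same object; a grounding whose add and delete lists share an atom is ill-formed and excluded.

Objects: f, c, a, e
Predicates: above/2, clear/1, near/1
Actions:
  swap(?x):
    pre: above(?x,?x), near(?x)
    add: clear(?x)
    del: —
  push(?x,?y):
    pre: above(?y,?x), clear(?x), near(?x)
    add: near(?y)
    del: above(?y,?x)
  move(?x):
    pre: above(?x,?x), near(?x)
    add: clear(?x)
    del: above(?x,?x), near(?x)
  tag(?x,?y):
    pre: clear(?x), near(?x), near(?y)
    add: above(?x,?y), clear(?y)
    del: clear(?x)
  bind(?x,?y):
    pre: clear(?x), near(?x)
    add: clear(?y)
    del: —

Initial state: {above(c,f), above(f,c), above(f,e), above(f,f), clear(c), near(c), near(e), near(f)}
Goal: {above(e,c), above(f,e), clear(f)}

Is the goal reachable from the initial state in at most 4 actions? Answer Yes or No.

1. swap(f)  →  {above(c,f), above(f,c), above(f,e), above(f,f), clear(c), clear(f), near(c), near(e), near(f)}
2. tag(c,e)  →  {above(c,e), above(c,f), above(f,c), above(f,e), above(f,f), clear(e), clear(f), near(c), near(e), near(f)}
3. tag(e,c)  →  {above(c,e), above(c,f), above(e,c), above(f,c), above(f,e), above(f,f), clear(c), clear(f), near(c), near(e), near(f)}
optimal plan length = 3; 3 ≤ 4

Yes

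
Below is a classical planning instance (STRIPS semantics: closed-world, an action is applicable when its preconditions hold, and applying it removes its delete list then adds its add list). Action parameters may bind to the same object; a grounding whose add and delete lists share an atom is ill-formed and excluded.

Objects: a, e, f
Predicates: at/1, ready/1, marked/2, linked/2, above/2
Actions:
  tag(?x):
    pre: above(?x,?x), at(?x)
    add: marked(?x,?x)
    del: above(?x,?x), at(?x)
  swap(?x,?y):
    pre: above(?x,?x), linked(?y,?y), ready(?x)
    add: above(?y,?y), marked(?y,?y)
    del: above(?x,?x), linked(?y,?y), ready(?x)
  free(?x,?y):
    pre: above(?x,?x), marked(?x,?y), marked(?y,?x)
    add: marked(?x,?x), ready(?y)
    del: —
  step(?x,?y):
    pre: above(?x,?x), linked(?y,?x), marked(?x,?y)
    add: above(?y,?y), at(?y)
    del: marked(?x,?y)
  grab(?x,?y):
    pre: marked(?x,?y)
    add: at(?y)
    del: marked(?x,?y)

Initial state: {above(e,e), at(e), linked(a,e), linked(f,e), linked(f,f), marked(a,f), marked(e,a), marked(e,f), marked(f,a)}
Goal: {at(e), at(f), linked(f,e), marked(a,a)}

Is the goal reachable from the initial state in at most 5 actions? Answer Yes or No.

Yes

1. step(e,a)  →  {above(a,a), above(e,e), at(a), at(e), linked(a,e), linked(f,e), linked(f,f), marked(a,f), marked(e,f), marked(f,a)}
2. tag(a)  →  {above(e,e), at(e), linked(a,e), linked(f,e), linked(f,f), marked(a,a), marked(a,f), marked(e,f), marked(f,a)}
3. step(e,f)  →  {above(e,e), above(f,f), at(e), at(f), linked(a,e), linked(f,e), linked(f,f), marked(a,a), marked(a,f), marked(f,a)}
optimal plan length = 3; 3 ≤ 5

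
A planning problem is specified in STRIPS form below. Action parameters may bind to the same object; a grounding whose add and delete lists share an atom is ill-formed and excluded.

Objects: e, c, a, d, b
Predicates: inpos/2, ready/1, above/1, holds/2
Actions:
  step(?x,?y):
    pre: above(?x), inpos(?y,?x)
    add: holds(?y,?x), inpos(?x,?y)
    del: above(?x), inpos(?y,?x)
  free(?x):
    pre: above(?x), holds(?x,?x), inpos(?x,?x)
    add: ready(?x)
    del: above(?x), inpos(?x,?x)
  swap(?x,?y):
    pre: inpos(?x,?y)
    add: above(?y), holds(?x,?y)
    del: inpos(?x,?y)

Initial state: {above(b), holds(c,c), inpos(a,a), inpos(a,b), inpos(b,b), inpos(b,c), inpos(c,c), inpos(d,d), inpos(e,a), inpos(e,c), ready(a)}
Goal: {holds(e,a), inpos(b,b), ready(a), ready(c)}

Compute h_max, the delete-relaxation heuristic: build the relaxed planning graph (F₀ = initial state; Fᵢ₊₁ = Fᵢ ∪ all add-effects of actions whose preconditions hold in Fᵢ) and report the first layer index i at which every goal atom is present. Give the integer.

2

F0 = init (11 atoms)
F1 = F0 ∪ {above(a), above(c), above(d), holds(a,a), holds(a,b), holds(b,b), holds(b,c), holds(d,d), holds(e,a), holds(e,c), inpos(b,a)}  (22 atoms)
F2 = F1 ∪ {holds(b,a), inpos(a,e), inpos(c,b), inpos(c,e), ready(b), ready(c), ready(d)}  (29 atoms)
goal ⊆ F2  ⇒  h_max = 2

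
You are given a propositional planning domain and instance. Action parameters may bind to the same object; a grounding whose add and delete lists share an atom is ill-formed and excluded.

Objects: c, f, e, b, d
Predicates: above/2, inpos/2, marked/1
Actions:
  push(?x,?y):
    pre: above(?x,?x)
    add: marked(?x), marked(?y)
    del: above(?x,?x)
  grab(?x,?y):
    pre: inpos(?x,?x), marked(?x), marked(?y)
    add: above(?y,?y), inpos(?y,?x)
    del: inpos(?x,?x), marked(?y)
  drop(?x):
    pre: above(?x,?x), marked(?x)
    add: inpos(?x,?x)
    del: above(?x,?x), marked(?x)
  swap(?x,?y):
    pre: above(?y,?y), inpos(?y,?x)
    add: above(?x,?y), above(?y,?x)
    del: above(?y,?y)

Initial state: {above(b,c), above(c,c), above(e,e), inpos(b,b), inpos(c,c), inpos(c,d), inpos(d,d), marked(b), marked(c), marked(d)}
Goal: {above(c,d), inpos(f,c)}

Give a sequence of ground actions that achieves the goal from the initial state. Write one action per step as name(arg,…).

push(e,f); grab(c,f); swap(d,c)

1. push(e,f)  →  {above(b,c), above(c,c), inpos(b,b), inpos(c,c), inpos(c,d), inpos(d,d), marked(b), marked(c), marked(d), marked(e), marked(f)}
2. grab(c,f)  →  {above(b,c), above(c,c), above(f,f), inpos(b,b), inpos(c,d), inpos(d,d), inpos(f,c), marked(b), marked(c), marked(d), marked(e)}
3. swap(d,c)  →  {above(b,c), above(c,d), above(d,c), above(f,f), inpos(b,b), inpos(c,d), inpos(d,d), inpos(f,c), marked(b), marked(c), marked(d), marked(e)}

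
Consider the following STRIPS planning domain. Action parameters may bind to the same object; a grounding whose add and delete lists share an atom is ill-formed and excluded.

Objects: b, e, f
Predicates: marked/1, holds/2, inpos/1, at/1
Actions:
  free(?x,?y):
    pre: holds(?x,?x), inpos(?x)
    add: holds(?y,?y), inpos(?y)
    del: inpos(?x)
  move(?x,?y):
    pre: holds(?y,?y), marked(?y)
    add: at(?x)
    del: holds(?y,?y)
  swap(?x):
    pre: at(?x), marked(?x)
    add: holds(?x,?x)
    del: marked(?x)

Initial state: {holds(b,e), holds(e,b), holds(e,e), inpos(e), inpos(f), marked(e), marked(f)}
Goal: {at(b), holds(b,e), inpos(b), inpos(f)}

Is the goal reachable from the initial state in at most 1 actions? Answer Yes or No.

1. free(e,b)  →  {holds(b,b), holds(b,e), holds(e,b), holds(e,e), inpos(b), inpos(f), marked(e), marked(f)}
2. move(b,e)  →  {at(b), holds(b,b), holds(b,e), holds(e,b), inpos(b), inpos(f), marked(e), marked(f)}
optimal plan length = 2; 2 > 1

No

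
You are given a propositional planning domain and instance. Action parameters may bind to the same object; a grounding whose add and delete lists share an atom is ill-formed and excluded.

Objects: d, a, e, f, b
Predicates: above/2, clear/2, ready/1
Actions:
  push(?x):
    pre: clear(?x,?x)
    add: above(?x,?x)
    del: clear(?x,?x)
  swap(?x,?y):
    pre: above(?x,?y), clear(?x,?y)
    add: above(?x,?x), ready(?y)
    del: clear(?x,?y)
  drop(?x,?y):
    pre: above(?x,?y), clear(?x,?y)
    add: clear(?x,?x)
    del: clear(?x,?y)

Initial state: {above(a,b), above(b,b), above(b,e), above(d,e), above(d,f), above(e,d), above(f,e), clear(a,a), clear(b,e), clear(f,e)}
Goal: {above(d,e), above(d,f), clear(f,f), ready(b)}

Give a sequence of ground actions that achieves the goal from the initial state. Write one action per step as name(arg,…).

1. drop(f,e)  →  {above(a,b), above(b,b), above(b,e), above(d,e), above(d,f), above(e,d), above(f,e), clear(a,a), clear(b,e), clear(f,f)}
2. drop(b,e)  →  {above(a,b), above(b,b), above(b,e), above(d,e), above(d,f), above(e,d), above(f,e), clear(a,a), clear(b,b), clear(f,f)}
3. swap(b,b)  →  {above(a,b), above(b,b), above(b,e), above(d,e), above(d,f), above(e,d), above(f,e), clear(a,a), clear(f,f), ready(b)}

drop(f,e); drop(b,e); swap(b,b)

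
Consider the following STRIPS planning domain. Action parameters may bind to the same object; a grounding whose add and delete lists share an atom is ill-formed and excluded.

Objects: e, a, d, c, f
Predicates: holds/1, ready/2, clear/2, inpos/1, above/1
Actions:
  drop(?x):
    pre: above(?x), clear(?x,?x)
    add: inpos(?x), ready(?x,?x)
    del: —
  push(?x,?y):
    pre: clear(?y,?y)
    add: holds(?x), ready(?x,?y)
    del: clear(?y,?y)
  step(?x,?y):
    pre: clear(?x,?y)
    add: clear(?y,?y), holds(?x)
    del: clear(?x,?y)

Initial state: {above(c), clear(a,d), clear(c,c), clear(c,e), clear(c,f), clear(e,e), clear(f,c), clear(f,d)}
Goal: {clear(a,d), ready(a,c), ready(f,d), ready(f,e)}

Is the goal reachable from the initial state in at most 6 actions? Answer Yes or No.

1. push(a,c)  →  {above(c), clear(a,d), clear(c,e), clear(c,f), clear(e,e), clear(f,c), clear(f,d), holds(a), ready(a,c)}
2. push(f,e)  →  {above(c), clear(a,d), clear(c,e), clear(c,f), clear(f,c), clear(f,d), holds(a), holds(f), ready(a,c), ready(f,e)}
3. step(f,d)  →  {above(c), clear(a,d), clear(c,e), clear(c,f), clear(d,d), clear(f,c), holds(a), holds(f), ready(a,c), ready(f,e)}
4. push(f,d)  →  {above(c), clear(a,d), clear(c,e), clear(c,f), clear(f,c), holds(a), holds(f), ready(a,c), ready(f,d), ready(f,e)}
optimal plan length = 4; 4 ≤ 6

Yes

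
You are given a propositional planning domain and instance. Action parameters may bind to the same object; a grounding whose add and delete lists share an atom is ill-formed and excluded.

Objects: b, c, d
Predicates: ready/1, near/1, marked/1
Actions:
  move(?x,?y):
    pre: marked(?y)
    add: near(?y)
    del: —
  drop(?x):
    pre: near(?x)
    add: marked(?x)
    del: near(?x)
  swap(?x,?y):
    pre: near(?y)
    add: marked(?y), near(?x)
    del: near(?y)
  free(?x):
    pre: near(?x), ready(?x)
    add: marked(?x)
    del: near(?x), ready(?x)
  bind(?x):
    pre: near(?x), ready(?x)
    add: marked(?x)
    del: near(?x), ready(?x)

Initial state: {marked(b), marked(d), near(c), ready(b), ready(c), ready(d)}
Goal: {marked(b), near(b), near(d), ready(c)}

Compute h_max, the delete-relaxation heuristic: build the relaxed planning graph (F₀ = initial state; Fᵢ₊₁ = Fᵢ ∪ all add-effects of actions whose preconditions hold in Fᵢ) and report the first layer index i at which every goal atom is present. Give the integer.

1

F0 = init (6 atoms)
F1 = F0 ∪ {marked(c), near(b), near(d)}  (9 atoms)
goal ⊆ F1  ⇒  h_max = 1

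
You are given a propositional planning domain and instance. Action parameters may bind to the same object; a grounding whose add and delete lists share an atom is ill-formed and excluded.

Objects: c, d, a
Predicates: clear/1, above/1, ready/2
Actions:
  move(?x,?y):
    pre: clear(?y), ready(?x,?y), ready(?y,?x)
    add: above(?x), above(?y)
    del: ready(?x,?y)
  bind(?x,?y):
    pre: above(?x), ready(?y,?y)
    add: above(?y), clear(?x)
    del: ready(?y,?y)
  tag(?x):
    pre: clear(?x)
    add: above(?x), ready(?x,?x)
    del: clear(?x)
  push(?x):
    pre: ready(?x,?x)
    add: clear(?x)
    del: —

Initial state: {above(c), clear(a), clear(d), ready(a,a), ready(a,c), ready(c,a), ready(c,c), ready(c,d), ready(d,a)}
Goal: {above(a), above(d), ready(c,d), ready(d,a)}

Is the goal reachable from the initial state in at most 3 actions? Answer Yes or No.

Yes

1. move(c,a)  →  {above(a), above(c), clear(a), clear(d), ready(a,a), ready(a,c), ready(c,c), ready(c,d), ready(d,a)}
2. tag(d)  →  {above(a), above(c), above(d), clear(a), ready(a,a), ready(a,c), ready(c,c), ready(c,d), ready(d,a), ready(d,d)}
optimal plan length = 2; 2 ≤ 3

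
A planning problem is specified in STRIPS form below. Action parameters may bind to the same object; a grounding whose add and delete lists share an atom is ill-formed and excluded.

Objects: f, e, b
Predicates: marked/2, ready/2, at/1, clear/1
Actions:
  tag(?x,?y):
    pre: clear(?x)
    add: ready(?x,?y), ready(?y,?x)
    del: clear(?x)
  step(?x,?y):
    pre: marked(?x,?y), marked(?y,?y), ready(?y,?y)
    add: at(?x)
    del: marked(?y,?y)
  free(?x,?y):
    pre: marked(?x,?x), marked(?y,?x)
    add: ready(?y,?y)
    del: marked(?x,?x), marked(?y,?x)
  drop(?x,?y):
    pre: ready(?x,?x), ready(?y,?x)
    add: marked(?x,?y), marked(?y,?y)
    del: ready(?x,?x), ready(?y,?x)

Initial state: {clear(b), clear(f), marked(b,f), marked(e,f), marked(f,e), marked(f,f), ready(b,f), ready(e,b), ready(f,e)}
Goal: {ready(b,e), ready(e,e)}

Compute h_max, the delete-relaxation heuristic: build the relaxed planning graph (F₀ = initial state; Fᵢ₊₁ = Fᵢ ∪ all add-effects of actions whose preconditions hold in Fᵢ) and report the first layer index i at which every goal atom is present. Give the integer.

F0 = init (9 atoms)
F1 = F0 ∪ {ready(b,b), ready(b,e), ready(e,e), ready(e,f), ready(f,b), ready(f,f)}  (15 atoms)
goal ⊆ F1  ⇒  h_max = 1

1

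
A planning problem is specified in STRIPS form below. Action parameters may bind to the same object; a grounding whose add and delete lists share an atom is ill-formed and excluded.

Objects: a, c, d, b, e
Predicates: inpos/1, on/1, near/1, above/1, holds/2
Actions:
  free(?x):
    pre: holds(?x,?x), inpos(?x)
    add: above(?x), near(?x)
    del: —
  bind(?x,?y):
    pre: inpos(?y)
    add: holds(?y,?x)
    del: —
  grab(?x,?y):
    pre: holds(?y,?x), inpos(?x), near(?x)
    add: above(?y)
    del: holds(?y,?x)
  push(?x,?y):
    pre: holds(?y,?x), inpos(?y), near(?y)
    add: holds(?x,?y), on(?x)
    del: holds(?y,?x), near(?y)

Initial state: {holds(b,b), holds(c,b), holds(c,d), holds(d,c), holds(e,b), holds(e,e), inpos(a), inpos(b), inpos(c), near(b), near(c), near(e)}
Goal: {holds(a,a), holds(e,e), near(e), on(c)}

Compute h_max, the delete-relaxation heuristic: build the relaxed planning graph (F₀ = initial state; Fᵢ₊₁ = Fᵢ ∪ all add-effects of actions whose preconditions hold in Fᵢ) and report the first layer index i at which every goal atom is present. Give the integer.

2

F0 = init (12 atoms)
F1 = F0 ∪ {above(b), above(c), above(d), above(e), holds(a,a), holds(a,b), holds(a,c), holds(a,d), holds(a,e), holds(b,a), holds(b,c), holds(b,d), holds(b,e), holds(c,a), holds(c,c), holds(c,e), on(b), on(d)}  (30 atoms)
F2 = F1 ∪ {above(a), holds(d,b), holds(e,c), near(a), on(a), on(c), on(e)}  (37 atoms)
goal ⊆ F2  ⇒  h_max = 2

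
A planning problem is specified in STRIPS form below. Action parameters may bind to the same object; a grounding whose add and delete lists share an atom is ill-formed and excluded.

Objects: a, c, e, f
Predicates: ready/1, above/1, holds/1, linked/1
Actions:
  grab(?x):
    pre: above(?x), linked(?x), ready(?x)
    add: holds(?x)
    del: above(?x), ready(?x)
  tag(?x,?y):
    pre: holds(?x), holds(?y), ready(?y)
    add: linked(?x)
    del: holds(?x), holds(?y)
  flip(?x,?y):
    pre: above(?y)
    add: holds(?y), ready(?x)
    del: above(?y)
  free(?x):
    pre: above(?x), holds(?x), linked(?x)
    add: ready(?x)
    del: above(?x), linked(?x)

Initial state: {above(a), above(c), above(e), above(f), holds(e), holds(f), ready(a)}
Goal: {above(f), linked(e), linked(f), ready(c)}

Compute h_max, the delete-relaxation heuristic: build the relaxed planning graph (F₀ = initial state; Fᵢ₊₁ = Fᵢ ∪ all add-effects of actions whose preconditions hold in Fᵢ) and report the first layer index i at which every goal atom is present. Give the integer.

2

F0 = init (7 atoms)
F1 = F0 ∪ {holds(a), holds(c), ready(c), ready(e), ready(f)}  (12 atoms)
F2 = F1 ∪ {linked(a), linked(c), linked(e), linked(f)}  (16 atoms)
goal ⊆ F2  ⇒  h_max = 2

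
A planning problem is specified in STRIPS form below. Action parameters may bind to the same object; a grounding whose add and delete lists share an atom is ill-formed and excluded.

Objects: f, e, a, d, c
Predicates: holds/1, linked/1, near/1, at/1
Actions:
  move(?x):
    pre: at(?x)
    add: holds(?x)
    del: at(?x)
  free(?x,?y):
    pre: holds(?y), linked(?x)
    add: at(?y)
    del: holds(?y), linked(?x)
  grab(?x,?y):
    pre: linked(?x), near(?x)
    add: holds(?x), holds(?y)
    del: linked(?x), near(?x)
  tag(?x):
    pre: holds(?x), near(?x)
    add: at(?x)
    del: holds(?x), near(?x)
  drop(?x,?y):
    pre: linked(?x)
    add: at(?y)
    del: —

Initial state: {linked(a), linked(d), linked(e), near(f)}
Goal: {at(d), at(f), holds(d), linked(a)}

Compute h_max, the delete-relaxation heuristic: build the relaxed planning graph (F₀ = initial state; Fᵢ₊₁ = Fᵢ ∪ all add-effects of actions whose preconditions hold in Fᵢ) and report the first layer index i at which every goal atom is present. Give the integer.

2

F0 = init (4 atoms)
F1 = F0 ∪ {at(a), at(c), at(d), at(e), at(f)}  (9 atoms)
F2 = F1 ∪ {holds(a), holds(c), holds(d), holds(e), holds(f)}  (14 atoms)
goal ⊆ F2  ⇒  h_max = 2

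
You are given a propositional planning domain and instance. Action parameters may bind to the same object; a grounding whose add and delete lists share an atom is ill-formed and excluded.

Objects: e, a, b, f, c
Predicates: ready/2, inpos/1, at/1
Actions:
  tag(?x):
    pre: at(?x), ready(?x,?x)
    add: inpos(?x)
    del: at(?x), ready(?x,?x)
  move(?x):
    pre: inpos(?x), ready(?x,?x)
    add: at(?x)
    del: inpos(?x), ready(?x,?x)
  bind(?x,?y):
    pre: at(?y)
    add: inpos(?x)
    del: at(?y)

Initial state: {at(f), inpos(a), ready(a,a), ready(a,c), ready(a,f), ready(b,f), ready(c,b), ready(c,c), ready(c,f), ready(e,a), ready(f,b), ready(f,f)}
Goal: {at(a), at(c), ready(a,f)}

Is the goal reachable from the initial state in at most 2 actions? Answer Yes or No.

1. move(a)  →  {at(a), at(f), ready(a,c), ready(a,f), ready(b,f), ready(c,b), ready(c,c), ready(c,f), ready(e,a), ready(f,b), ready(f,f)}
2. bind(c,f)  →  {at(a), inpos(c), ready(a,c), ready(a,f), ready(b,f), ready(c,b), ready(c,c), ready(c,f), ready(e,a), ready(f,b), ready(f,f)}
3. move(c)  →  {at(a), at(c), ready(a,c), ready(a,f), ready(b,f), ready(c,b), ready(c,f), ready(e,a), ready(f,b), ready(f,f)}
optimal plan length = 3; 3 > 2

No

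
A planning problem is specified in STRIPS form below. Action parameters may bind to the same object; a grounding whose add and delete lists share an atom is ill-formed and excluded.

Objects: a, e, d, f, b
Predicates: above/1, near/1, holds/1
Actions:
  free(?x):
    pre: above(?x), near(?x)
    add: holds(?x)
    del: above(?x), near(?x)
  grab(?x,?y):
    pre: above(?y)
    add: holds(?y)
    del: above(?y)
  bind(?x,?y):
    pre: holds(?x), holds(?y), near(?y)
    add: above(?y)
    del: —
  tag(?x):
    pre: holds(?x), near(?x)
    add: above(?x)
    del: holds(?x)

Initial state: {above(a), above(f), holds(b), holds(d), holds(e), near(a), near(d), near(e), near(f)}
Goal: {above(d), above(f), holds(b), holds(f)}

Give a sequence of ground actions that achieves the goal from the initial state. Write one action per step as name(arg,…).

grab(a,f); bind(e,d); bind(e,f)

1. grab(a,f)  →  {above(a), holds(b), holds(d), holds(e), holds(f), near(a), near(d), near(e), near(f)}
2. bind(e,d)  →  {above(a), above(d), holds(b), holds(d), holds(e), holds(f), near(a), near(d), near(e), near(f)}
3. bind(e,f)  →  {above(a), above(d), above(f), holds(b), holds(d), holds(e), holds(f), near(a), near(d), near(e), near(f)}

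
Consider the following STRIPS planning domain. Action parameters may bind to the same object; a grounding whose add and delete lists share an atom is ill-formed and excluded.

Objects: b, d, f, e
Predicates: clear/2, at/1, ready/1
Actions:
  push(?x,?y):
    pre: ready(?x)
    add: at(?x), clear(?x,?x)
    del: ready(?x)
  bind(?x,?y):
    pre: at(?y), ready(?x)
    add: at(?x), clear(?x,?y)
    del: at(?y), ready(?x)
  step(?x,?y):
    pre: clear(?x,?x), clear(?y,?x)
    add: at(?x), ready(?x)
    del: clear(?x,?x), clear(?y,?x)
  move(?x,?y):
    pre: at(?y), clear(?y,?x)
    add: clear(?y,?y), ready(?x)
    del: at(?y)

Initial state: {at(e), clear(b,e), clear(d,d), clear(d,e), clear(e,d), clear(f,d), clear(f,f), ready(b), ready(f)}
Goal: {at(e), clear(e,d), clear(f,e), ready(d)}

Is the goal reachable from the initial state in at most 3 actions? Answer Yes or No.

1. bind(f,e)  →  {at(f), clear(b,e), clear(d,d), clear(d,e), clear(e,d), clear(f,d), clear(f,e), clear(f,f), ready(b)}
2. step(d,d)  →  {at(d), at(f), clear(b,e), clear(d,e), clear(e,d), clear(f,d), clear(f,e), clear(f,f), ready(b), ready(d)}
3. move(e,d)  →  {at(f), clear(b,e), clear(d,d), clear(d,e), clear(e,d), clear(f,d), clear(f,e), clear(f,f), ready(b), ready(d), ready(e)}
4. push(e,b)  →  {at(e), at(f), clear(b,e), clear(d,d), clear(d,e), clear(e,d), clear(e,e), clear(f,d), clear(f,e), clear(f,f), ready(b), ready(d)}
optimal plan length = 4; 4 > 3

No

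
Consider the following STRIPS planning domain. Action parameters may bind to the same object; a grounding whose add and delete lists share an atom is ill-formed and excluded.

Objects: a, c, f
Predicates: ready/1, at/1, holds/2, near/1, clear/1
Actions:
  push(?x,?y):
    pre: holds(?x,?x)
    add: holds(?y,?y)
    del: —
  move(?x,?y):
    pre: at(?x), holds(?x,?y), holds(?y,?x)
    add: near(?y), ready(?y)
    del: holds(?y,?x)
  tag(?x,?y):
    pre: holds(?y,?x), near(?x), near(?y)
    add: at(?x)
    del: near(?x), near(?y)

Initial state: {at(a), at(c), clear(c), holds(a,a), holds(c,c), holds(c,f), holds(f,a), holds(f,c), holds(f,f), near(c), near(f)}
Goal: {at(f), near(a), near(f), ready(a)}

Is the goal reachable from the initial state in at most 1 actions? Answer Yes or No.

1. move(a,a)  →  {at(a), at(c), clear(c), holds(c,c), holds(c,f), holds(f,a), holds(f,c), holds(f,f), near(a), near(c), near(f), ready(a)}
2. tag(f,c)  →  {at(a), at(c), at(f), clear(c), holds(c,c), holds(c,f), holds(f,a), holds(f,c), holds(f,f), near(a), ready(a)}
3. move(c,f)  →  {at(a), at(c), at(f), clear(c), holds(c,c), holds(c,f), holds(f,a), holds(f,f), near(a), near(f), ready(a), ready(f)}
optimal plan length = 3; 3 > 1

No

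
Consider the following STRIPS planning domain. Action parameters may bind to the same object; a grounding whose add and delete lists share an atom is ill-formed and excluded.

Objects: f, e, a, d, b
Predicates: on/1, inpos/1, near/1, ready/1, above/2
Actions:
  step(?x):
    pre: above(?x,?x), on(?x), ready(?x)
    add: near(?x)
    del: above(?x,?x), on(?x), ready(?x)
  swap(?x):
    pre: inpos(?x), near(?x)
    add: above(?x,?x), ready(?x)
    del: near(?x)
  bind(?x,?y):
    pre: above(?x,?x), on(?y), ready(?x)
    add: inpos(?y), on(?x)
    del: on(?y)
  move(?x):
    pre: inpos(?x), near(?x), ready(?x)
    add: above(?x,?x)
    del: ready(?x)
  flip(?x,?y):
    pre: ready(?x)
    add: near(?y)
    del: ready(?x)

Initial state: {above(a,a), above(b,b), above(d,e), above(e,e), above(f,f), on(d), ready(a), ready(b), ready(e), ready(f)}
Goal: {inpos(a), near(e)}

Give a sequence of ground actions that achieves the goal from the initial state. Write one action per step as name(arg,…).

bind(a,d); bind(f,a); flip(f,e)

1. bind(a,d)  →  {above(a,a), above(b,b), above(d,e), above(e,e), above(f,f), inpos(d), on(a), ready(a), ready(b), ready(e), ready(f)}
2. bind(f,a)  →  {above(a,a), above(b,b), above(d,e), above(e,e), above(f,f), inpos(a), inpos(d), on(f), ready(a), ready(b), ready(e), ready(f)}
3. flip(f,e)  →  {above(a,a), above(b,b), above(d,e), above(e,e), above(f,f), inpos(a), inpos(d), near(e), on(f), ready(a), ready(b), ready(e)}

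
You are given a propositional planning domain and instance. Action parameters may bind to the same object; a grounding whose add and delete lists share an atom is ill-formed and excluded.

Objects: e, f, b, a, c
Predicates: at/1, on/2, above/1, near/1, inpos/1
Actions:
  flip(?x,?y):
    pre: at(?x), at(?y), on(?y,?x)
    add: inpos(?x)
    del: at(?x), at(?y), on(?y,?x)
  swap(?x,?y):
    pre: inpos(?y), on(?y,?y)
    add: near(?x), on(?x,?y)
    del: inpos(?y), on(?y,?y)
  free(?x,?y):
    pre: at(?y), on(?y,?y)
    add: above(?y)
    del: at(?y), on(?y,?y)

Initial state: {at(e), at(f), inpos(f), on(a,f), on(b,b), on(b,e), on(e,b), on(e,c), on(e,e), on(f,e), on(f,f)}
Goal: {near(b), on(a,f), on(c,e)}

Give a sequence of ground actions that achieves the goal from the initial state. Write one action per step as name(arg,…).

flip(e,f); swap(b,f); swap(c,e)

1. flip(e,f)  →  {inpos(e), inpos(f), on(a,f), on(b,b), on(b,e), on(e,b), on(e,c), on(e,e), on(f,f)}
2. swap(b,f)  →  {inpos(e), near(b), on(a,f), on(b,b), on(b,e), on(b,f), on(e,b), on(e,c), on(e,e)}
3. swap(c,e)  →  {near(b), near(c), on(a,f), on(b,b), on(b,e), on(b,f), on(c,e), on(e,b), on(e,c)}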